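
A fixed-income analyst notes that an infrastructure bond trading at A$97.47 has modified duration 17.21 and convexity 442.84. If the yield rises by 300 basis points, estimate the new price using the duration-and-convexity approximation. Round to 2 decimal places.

Duration effect: -D_mod·Δy = -17.21 × (+0.03) = -0.516300
Convexity effect: ½·C·(Δy)² = 0.5 × 442.84 × (0.03)² = +0.1992780
ΔP/P ≈ -0.516300 + 0.1992780 = -0.317022
New price ≈ 97.47 × (1 - 0.317022) = 66.56986566.

A$66.57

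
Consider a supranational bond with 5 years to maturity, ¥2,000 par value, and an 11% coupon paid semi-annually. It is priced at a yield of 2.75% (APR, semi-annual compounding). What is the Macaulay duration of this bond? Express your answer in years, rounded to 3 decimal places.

Periodic yield y = 0.01375. Discount each cash flow and weight by its period:
  t   CF        PV=CF/(1+0.01375)^t    t·PV
  1       110.00       108.5080       108.5080
  2       110.00       107.0363       214.0725
  3       110.00       105.5845       316.7534
  4       110.00       104.1524       416.6095
  5       110.00       102.7397       513.6986
  6       110.00       101.3462       608.0772
  7       110.00        99.9716       699.8012
  8       110.00        98.6156       788.9250
  9       110.00        97.2781       875.5025
  10    2,110.00     1,840.6609    18,406.6088
  Σ                  2,765.8932    22,948.5568
Price P = Σ PV = 2,765.8932.
Macaulay duration = Σ(t·PV) / P = 22,948.5568 / 2,765.8932 = 8.29698 half-year periods.
In years: 8.29698 / 2 = 4.14849 years.

4.148 years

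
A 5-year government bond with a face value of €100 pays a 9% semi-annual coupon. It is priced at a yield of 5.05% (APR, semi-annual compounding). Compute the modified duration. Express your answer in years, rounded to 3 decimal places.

4.107 years

Periodic yield y = 0.02525. First find Macaulay duration:
  t   CF        PV=CF/(1+0.02525)^t    t·PV
  1         4.50         4.3892         4.3892
  2         4.50         4.2811         8.5622
  3         4.50         4.1756        12.5269
  4         4.50         4.0728        16.2912
  5         4.50         3.9725        19.8625
  6         4.50         3.8747        23.2480
  7         4.50         3.7792        26.4547
  8         4.50         3.6862        29.4893
  9         4.50         3.5954        32.3584
  10      104.50        81.4364       814.3639
  Σ                    117.2630       987.5462
P = 117.2630; Macaulay duration = 987.5462 / 117.2630 = 8.42163 half-year periods = 4.21082 years.
Modified duration = D_Mac / (1 + y) = 4.21082 / 1.02525 = 4.10711 years.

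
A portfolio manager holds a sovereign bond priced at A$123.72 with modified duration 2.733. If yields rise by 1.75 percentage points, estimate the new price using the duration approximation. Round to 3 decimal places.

A$117.803

Duration approximation: ΔP/P ≈ -D_mod · Δy = -2.733 × (+0.0175) = -0.0478275.
New price ≈ 123.72 × (1 - 0.0478275) = 117.8027817.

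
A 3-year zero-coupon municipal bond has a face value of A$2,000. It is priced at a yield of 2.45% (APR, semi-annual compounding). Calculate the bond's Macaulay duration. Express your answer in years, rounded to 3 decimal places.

3.000 years

A zero-coupon bond has a single cash flow at maturity, so its Macaulay duration equals its maturity: 3 years.
(Equivalently: 6 semi-annual periods ÷ 2 = 3 years.)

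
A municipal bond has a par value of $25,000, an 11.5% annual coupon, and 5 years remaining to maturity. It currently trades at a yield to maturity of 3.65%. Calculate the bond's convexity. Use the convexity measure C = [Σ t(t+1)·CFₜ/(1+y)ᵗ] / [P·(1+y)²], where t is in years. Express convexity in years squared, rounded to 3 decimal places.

With y = 0.0365:
  t   CF        PV=CF/(1+0.0365)^t    t·PV        t(t+1)·PV
  1     2,875.00     2,773.7578     2,773.7578       5,547.5157
  2     2,875.00     2,676.0809     5,352.1618      16,056.4853
  3     2,875.00     2,581.8436     7,745.5308      30,982.1231
  4     2,875.00     2,490.9248     9,963.6994      49,818.4968
  5    27,875.00    23,300.6665   116,503.3325     699,019.9950
  Σ                 33,823.2737   142,338.4823     801,424.6159
P = 33,823.2737.
Convexity = Σ t(t+1)·PV / [P·(1+y)²] = 801,424.6159 / (33,823.2737 × 1.074332) = 22.05507.

22.055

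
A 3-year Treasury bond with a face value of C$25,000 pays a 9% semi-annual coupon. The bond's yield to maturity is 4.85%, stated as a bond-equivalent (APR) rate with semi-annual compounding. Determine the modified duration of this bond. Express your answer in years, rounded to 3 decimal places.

Periodic yield y = 0.02425. First find Macaulay duration:
  t   CF        PV=CF/(1+0.02425)^t    t·PV
  1     1,125.00     1,098.3647     1,098.3647
  2     1,125.00     1,072.3599     2,144.7199
  3     1,125.00     1,046.9709     3,140.9127
  4     1,125.00     1,022.1829     4,088.7318
  5     1,125.00       997.9819     4,989.9094
  6    26,125.00    22,626.6606   135,759.9639
  Σ                 27,864.5210   151,222.6023
P = 27,864.5210; Macaulay duration = 151,222.6023 / 27,864.5210 = 5.42707 half-year periods = 2.71353 years.
Modified duration = D_Mac / (1 + y) = 2.71353 / 1.02425 = 2.64929 years.

2.649 years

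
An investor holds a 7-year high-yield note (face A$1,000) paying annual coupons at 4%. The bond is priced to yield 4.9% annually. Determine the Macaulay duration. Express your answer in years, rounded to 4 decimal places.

6.2179 years

Periodic yield y = 0.049. Discount each cash flow and weight by its year:
  t   CF        PV=CF/(1+0.049)^t    t·PV
  1        40.00        38.1316        38.1316
  2        40.00        36.3504        72.7008
  3        40.00        34.6524       103.9572
  4        40.00        33.0338       132.1350
  5        40.00        31.4907       157.4536
  6        40.00        30.0197       180.1185
  7     1,040.00       744.0548     5,208.3836
  Σ                    947.7334     5,892.8803
Price P = Σ PV = 947.7334.
Macaulay duration = Σ(t·PV) / P = 5,892.8803 / 947.7334 = 6.21787 years.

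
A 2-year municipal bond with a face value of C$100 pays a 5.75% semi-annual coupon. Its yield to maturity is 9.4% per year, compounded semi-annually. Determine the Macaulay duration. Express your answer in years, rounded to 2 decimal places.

Periodic yield y = 0.047. Discount each cash flow and weight by its period:
  t   CF        PV=CF/(1+0.047)^t    t·PV
  1        2.875         2.7459         2.7459
  2        2.875         2.6227         5.2454
  3        2.875         2.5049         7.5148
  4      102.875        85.6097       342.4389
  Σ                     93.4833       357.9450
Price P = Σ PV = 93.4833.
Macaulay duration = Σ(t·PV) / P = 357.9450 / 93.4833 = 3.82897 half-year periods.
In years: 3.82897 / 2 = 1.91449 years.

1.91 years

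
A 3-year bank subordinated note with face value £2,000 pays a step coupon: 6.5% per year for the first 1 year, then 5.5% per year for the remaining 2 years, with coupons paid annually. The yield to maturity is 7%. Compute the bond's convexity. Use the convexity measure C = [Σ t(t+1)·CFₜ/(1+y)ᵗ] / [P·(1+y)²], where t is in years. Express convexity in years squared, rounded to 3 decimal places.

9.675

With y = 0.07:
  t   CF        PV=CF/(1+0.07)^t    t·PV        t(t+1)·PV
  1       130.00       121.4953       121.4953         242.9907
  2       110.00        96.0783       192.1565         576.4696
  3     2,110.00     1,722.3885     5,167.1656      20,668.6622
  Σ                  1,939.9621     5,480.8174      21,488.1225
P = 1,939.9621.
Convexity = Σ t(t+1)·PV / [P·(1+y)²] = 21,488.1225 / (1,939.9621 × 1.144900) = 9.67470.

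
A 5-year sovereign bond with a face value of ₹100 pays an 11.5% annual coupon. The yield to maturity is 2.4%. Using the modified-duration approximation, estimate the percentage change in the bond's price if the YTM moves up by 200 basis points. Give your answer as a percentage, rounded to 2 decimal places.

-8.26%

Periodic yield y = 0.024. Modified duration first:
  t   CF        PV=CF/(1+0.024)^t    t·PV
  1        11.50        11.2305        11.2305
  2        11.50        10.9673        21.9345
  3        11.50        10.7102        32.1306
  4        11.50        10.4592        41.8368
  5       111.50        99.0319       495.1595
  Σ                    142.3990       602.2918
P = 142.3990; D_Mac = 4.22961 yrs; D_mod = 4.22961/(1+0.024) = 4.13048 yrs.
ΔP/P ≈ -D_mod · Δy = -4.13048 × (+0.02) = -0.082610 = -8.2610%.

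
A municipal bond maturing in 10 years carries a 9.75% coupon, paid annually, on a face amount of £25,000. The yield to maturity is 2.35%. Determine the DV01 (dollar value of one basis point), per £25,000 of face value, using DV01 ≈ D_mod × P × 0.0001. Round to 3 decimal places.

Periodic yield y = 0.0235.
  t   CF        PV=CF/(1+0.0235)^t    t·PV
  1     2,437.50     2,381.5340     2,381.5340
  2     2,437.50     2,326.8529     4,653.7058
  3     2,437.50     2,273.4274     6,820.2821
  4     2,437.50     2,221.2285     8,884.9140
  5     2,437.50     2,170.2281    10,851.1407
  6     2,437.50     2,120.3988    12,722.3926
  7     2,437.50     2,071.7135    14,501.9945
  8     2,437.50     2,024.1461    16,193.1685
  9     2,437.50     1,977.6708    17,799.0372
  10   27,437.50    21,750.3409   217,503.4087
  Σ                 41,317.5409   312,311.5780
P = 41,317.5409; D_Mac = 7.55881 yrs; D_mod = 7.38526 yrs.
DV01 ≈ 7.38526 × 41,317.5409 × 0.0001 = 30.514077.

£30.514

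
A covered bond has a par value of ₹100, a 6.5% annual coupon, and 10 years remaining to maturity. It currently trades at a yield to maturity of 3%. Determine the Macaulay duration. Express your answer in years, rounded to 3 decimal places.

Periodic yield y = 0.03. Discount each cash flow and weight by its year:
  t   CF        PV=CF/(1+0.03)^t    t·PV
  1         6.50         6.3107         6.3107
  2         6.50         6.1269        12.2537
  3         6.50         5.9484        17.8453
  4         6.50         5.7752        23.1007
  5         6.50         5.6070        28.0348
  6         6.50         5.4436        32.6619
  7         6.50         5.2851        36.9957
  8         6.50         5.1312        41.0493
  9         6.50         4.9817        44.8354
  10      106.50        79.2460       792.4600
  Σ                    129.8557     1,035.5474
Price P = Σ PV = 129.8557.
Macaulay duration = Σ(t·PV) / P = 1,035.5474 / 129.8557 = 7.97460 years.

7.975 years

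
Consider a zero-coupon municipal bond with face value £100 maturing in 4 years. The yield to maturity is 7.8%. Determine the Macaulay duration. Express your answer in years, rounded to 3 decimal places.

A zero-coupon bond has a single cash flow at maturity, so its Macaulay duration equals its maturity: 4 years.

4.000 years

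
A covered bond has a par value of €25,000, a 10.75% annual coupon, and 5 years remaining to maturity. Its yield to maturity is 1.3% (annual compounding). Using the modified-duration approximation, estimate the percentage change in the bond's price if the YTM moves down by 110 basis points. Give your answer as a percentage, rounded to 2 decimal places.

+4.65%

Periodic yield y = 0.013. Modified duration first:
  t   CF        PV=CF/(1+0.013)^t    t·PV
  1     2,687.50     2,653.0109     2,653.0109
  2     2,687.50     2,618.9643     5,237.9286
  3     2,687.50     2,585.3547     7,756.0641
  4     2,687.50     2,552.1764    10,208.7057
  5    27,687.50    25,955.9254   129,779.6268
  Σ                 36,365.4317   155,635.3362
P = 36,365.4317; D_Mac = 4.27976 yrs; D_mod = 4.27976/(1+0.013) = 4.22484 yrs.
ΔP/P ≈ -D_mod · Δy = -4.22484 × (-0.011) = +0.046473 = +4.6473%.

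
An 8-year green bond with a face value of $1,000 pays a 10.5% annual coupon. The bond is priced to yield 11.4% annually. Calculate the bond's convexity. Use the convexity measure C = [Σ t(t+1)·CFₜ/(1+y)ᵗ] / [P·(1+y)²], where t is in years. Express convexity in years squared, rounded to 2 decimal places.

36.66

With y = 0.114:
  t   CF        PV=CF/(1+0.114)^t    t·PV        t(t+1)·PV
  1       105.00        94.2549        94.2549         188.5099
  2       105.00        84.6095       169.2189         507.6568
  3       105.00        75.9510       227.8531         911.4125
  4       105.00        68.1787       272.7147       1,363.5734
  5       105.00        61.2017       306.0084       1,836.0504
  6       105.00        54.9387       329.6320       2,307.4242
  7       105.00        49.3166       345.2161       2,761.7286
  8     1,105.00       465.8872     3,727.0974      33,543.8763
  Σ                    954.3382     5,471.9955      43,420.2320
P = 954.3382.
Convexity = Σ t(t+1)·PV / [P·(1+y)²] = 43,420.2320 / (954.3382 × 1.240996) = 36.66228.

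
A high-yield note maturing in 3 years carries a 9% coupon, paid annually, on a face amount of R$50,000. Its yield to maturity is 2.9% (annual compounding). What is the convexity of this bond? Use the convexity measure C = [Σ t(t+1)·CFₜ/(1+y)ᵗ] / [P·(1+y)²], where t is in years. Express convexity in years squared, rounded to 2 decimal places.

With y = 0.029:
  t   CF        PV=CF/(1+0.029)^t    t·PV        t(t+1)·PV
  1     4,500.00     4,373.1778     4,373.1778       8,746.3557
  2     4,500.00     4,249.9299     8,499.8598      25,499.5793
  3    54,500.00    50,020.7706   150,062.3118     600,249.2472
  Σ                 58,643.8783   162,935.3494     634,495.1821
P = 58,643.8783.
Convexity = Σ t(t+1)·PV / [P·(1+y)²] = 634,495.1821 / (58,643.8783 × 1.058841) = 10.21821.

10.22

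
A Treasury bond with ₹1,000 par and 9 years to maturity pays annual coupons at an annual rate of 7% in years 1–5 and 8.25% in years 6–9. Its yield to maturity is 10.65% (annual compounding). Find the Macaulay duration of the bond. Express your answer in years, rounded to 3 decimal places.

6.714 years

Periodic yield y = 0.1065. Discount each cash flow and weight by its year:
  t   CF        PV=CF/(1+0.1065)^t    t·PV
  1        70.00        63.2625        63.2625
  2        70.00        57.1736       114.3471
  3        70.00        51.6706       155.0119
  4        70.00        46.6974       186.7895
  5        70.00        42.2028       211.0138
  6        82.50        44.9516       269.7098
  7        82.50        40.6251       284.3754
  8        82.50        36.7149       293.7194
  9     1,082.50       435.3767     3,918.3899
  Σ                    818.6751     5,496.6193
Price P = Σ PV = 818.6751.
Macaulay duration = Σ(t·PV) / P = 5,496.6193 / 818.6751 = 6.71404 years.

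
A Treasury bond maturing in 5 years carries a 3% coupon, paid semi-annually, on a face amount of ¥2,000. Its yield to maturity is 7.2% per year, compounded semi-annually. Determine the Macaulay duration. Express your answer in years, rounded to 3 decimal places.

Periodic yield y = 0.036. Discount each cash flow and weight by its period:
  t   CF        PV=CF/(1+0.036)^t    t·PV
  1        30.00        28.9575        28.9575
  2        30.00        27.9513        55.9026
  3        30.00        26.9800        80.9400
  4        30.00        26.0425       104.1699
  5        30.00        25.1375       125.6876
  6        30.00        24.2640       145.5841
  7        30.00        23.4209       163.9461
  8        30.00        22.6070       180.8561
  9        30.00        21.8214       196.3930
  10    2,030.00     1,425.2744    14,252.7440
  Σ                  1,652.4566    15,335.1809
Price P = Σ PV = 1,652.4566.
Macaulay duration = Σ(t·PV) / P = 15,335.1809 / 1,652.4566 = 9.28023 half-year periods.
In years: 9.28023 / 2 = 4.64012 years.

4.640 years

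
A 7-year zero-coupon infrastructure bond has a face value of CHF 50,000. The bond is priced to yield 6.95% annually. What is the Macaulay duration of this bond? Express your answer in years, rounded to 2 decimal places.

A zero-coupon bond has a single cash flow at maturity, so its Macaulay duration equals its maturity: 7 years.

7.00 years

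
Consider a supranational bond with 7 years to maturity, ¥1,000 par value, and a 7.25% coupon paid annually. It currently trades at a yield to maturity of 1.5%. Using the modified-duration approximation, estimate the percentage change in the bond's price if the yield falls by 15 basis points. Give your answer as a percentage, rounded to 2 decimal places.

Periodic yield y = 0.015. Modified duration first:
  t   CF        PV=CF/(1+0.015)^t    t·PV
  1        72.50        71.4286        71.4286
  2        72.50        70.3730       140.7460
  3        72.50        69.3330       207.9989
  4        72.50        68.3084       273.2334
  5        72.50        67.2989       336.4944
  6        72.50        66.3043       397.8259
  7     1,072.50       966.3512     6,764.4586
  Σ                  1,379.3973     8,192.1858
P = 1,379.3973; D_Mac = 5.93896 yrs; D_mod = 5.93896/(1+0.015) = 5.85119 yrs.
ΔP/P ≈ -D_mod · Δy = -5.85119 × (-0.0015) = +0.008777 = +0.8777%.

+0.88%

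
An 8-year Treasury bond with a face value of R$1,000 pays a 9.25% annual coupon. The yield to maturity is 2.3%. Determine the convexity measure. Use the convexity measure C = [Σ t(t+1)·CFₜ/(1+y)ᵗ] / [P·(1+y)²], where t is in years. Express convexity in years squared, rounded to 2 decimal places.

With y = 0.023:
  t   CF        PV=CF/(1+0.023)^t    t·PV        t(t+1)·PV
  1        92.50        90.4203        90.4203         180.8407
  2        92.50        88.3874       176.7748         530.3245
  3        92.50        86.4002       259.2007       1,036.8026
  4        92.50        84.4577       337.8308       1,689.1538
  5        92.50        82.5588       412.7942       2,476.7651
  6        92.50        80.7027       484.2161       3,389.5124
  7        92.50        78.8882       552.2177       4,417.7417
  8     1,092.50       910.7861     7,286.2885      65,576.5965
  Σ                  1,502.6015     9,599.7430      79,297.7373
P = 1,502.6015.
Convexity = Σ t(t+1)·PV / [P·(1+y)²] = 79,297.7373 / (1,502.6015 × 1.046529) = 50.42730.

50.43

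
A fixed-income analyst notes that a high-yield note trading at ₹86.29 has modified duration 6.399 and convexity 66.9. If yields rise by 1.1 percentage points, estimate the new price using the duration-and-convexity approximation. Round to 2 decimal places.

₹80.57

Duration effect: -D_mod·Δy = -6.399 × (+0.011) = -0.070389
Convexity effect: ½·C·(Δy)² = 0.5 × 66.9 × (0.011)² = +0.00404745
ΔP/P ≈ -0.070389 + 0.00404745 = -0.06634155
New price ≈ 86.29 × (1 - 0.06634155) = 80.5653876505.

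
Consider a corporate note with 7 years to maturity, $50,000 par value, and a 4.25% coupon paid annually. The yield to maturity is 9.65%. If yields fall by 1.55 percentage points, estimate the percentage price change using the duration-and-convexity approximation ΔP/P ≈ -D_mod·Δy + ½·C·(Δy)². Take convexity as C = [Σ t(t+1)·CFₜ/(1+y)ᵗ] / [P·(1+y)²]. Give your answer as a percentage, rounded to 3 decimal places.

With y = 0.0965:
  t   CF        PV=CF/(1+0.0965)^t    t·PV        t(t+1)·PV
  1     2,125.00     1,937.9845     1,937.9845       3,875.9690
  2     2,125.00     1,767.4277     3,534.8554      10,604.5663
  3     2,125.00     1,611.8812     4,835.6436      19,342.5742
  4     2,125.00     1,470.0239     5,880.0955      29,400.4776
  5     2,125.00     1,340.6511     6,703.2553      40,219.5317
  6     2,125.00     1,222.6640     7,335.9839      51,351.8872
  7    52,125.00    27,351.7813   191,462.4694   1,531,699.7550
  Σ                 36,702.4137   221,690.2876   1,686,494.7611
P = 36,702.4137; D_Mac = 6.04021 yrs; D_mod = 5.50863 yrs; C = 38.21845.
Duration effect: -5.50863 × (-0.0155) = +0.085384
Convexity effect: 0.5 × 38.21845 × (-0.0155)² = +0.0045910
ΔP/P ≈ +0.085384 + 0.0045910 = +0.089975 = +8.9975%.

+8.997%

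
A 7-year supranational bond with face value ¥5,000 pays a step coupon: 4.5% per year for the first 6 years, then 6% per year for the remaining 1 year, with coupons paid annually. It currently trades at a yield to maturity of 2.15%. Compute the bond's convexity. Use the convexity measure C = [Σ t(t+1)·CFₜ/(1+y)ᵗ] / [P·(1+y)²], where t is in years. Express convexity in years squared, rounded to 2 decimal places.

45.86

With y = 0.0215:
  t   CF        PV=CF/(1+0.0215)^t    t·PV        t(t+1)·PV
  1       225.00       220.2643       220.2643         440.5286
  2       225.00       215.6283       431.2566       1,293.7699
  3       225.00       211.0899       633.2696       2,533.0785
  4       225.00       206.6470       826.5879       4,132.9393
  5       225.00       202.2976     1,011.4878       6,068.9271
  6       225.00       198.0397     1,188.2383       8,317.6680
  7     5,300.00     4,566.7504    31,967.2526     255,738.0208
  Σ                  5,820.7171    36,278.3572     278,524.9322
P = 5,820.7171.
Convexity = Σ t(t+1)·PV / [P·(1+y)²] = 278,524.9322 / (5,820.7171 × 1.043462) = 45.85755.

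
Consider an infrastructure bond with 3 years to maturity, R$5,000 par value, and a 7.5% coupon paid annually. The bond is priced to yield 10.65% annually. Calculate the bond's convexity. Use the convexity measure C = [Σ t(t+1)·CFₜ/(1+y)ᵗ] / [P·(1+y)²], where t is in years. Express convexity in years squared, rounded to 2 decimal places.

8.88

With y = 0.1065:
  t   CF        PV=CF/(1+0.1065)^t    t·PV        t(t+1)·PV
  1       375.00       338.9065       338.9065         677.8129
  2       375.00       306.2869       612.5738       1,837.7214
  3     5,375.00     3,967.5665    11,902.6995      47,610.7979
  Σ                  4,612.7599    12,854.1798      50,126.3323
P = 4,612.7599.
Convexity = Σ t(t+1)·PV / [P·(1+y)²] = 50,126.3323 / (4,612.7599 × 1.224342) = 8.87569.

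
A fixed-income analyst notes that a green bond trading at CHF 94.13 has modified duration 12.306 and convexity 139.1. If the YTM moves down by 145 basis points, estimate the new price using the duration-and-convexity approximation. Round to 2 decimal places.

CHF 112.30

Duration effect: -D_mod·Δy = -12.306 × (-0.0145) = +0.178437
Convexity effect: ½·C·(Δy)² = 0.5 × 139.1 × (-0.0145)² = +0.0146228875
ΔP/P ≈ +0.178437 + 0.0146228875 = +0.1930598875
New price ≈ 94.13 × (1 + 0.1930598875) = 112.302727210375.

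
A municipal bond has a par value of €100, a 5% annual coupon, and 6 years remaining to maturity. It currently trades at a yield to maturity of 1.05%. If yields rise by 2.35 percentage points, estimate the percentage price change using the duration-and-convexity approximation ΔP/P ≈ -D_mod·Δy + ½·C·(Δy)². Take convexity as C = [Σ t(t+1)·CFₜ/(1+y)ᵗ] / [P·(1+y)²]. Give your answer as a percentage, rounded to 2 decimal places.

-11.58%

With y = 0.0105:
  t   CF        PV=CF/(1+0.0105)^t    t·PV        t(t+1)·PV
  1         5.00         4.9480         4.9480           9.8961
  2         5.00         4.8966         9.7933          29.3798
  3         5.00         4.8458        14.5373          58.1490
  4         5.00         4.7954        19.1816          95.9080
  5         5.00         4.7456        23.7279         142.3671
  6       105.00        98.6215       591.7287       4,142.1010
  Σ                    122.8528       663.9167       4,477.8009
P = 122.8528; D_Mac = 5.40416 yrs; D_mod = 5.34801 yrs; C = 35.69496.
Duration effect: -5.34801 × (+0.0235) = -0.125678
Convexity effect: 0.5 × 35.69496 × (0.0235)² = +0.0098563
ΔP/P ≈ -0.125678 + 0.0098563 = -0.115822 = -11.5822%.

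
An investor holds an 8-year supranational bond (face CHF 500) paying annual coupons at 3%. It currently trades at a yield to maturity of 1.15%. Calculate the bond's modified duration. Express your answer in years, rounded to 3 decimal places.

Periodic yield y = 0.0115. First find Macaulay duration:
  t   CF        PV=CF/(1+0.0115)^t    t·PV
  1        15.00        14.8295        14.8295
  2        15.00        14.6609        29.3217
  3        15.00        14.4942        43.4825
  4        15.00        14.3294        57.3176
  5        15.00        14.1665        70.8324
  6        15.00        14.0054        84.0325
  7        15.00        13.8462        96.9233
  8       515.00       469.9808     3,759.8465
  Σ                    570.3128     4,156.5860
P = 570.3128; Macaulay duration = 4,156.5860 / 570.3128 = 7.28826 years.
Modified duration = D_Mac / (1 + y) = 7.28826 / 1.0115 = 7.20539 years.

7.205 years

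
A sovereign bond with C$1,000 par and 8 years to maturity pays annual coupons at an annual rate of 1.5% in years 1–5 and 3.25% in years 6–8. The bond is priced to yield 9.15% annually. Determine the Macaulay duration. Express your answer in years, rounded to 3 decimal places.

7.413 years

Periodic yield y = 0.0915. Discount each cash flow and weight by its year:
  t   CF        PV=CF/(1+0.0915)^t    t·PV
  1        15.00        13.7426        13.7426
  2        15.00        12.5905        25.1810
  3        15.00        11.5351        34.6052
  4        15.00        10.5681        42.2723
  5        15.00         9.6822        48.4108
  6        32.50        19.2194       115.3167
  7        32.50        17.6083       123.2580
  8     1,032.50       512.5074     4,100.0592
  Σ                    607.4535     4,502.8459
Price P = Σ PV = 607.4535.
Macaulay duration = Σ(t·PV) / P = 4,502.8459 / 607.4535 = 7.41266 years.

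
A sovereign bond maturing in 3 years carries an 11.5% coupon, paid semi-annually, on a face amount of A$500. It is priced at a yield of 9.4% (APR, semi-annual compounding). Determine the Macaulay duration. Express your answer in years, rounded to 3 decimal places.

2.632 years

Periodic yield y = 0.047. Discount each cash flow and weight by its period:
  t   CF        PV=CF/(1+0.047)^t    t·PV
  1        28.75        27.4594        27.4594
  2        28.75        26.2268        52.4535
  3        28.75        25.0494        75.1483
  4        28.75        23.9250        95.6998
  5        28.75        22.8510       114.2548
  6       528.75       401.3935     2,408.3607
  Σ                    526.9050     2,773.3766
Price P = Σ PV = 526.9050.
Macaulay duration = Σ(t·PV) / P = 2,773.3766 / 526.9050 = 5.26352 half-year periods.
In years: 5.26352 / 2 = 2.63176 years.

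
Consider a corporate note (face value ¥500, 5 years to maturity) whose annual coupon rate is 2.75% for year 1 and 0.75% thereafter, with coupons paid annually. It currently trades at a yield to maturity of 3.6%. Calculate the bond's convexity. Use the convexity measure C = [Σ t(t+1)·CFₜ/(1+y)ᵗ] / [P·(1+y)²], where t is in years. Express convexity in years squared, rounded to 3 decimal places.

26.804

With y = 0.036:
  t   CF        PV=CF/(1+0.036)^t    t·PV        t(t+1)·PV
  1        13.75        13.2722        13.2722          26.5444
  2         3.75         3.4939         6.9878          20.9635
  3         3.75         3.3725        10.1175          40.4700
  4         3.75         3.2553        13.0212          65.1062
  5       503.75       422.1009     2,110.5045      12,663.0271
  Σ                    445.4948     2,153.9033      12,816.1112
P = 445.4948.
Convexity = Σ t(t+1)·PV / [P·(1+y)²] = 12,816.1112 / (445.4948 × 1.073296) = 26.80366.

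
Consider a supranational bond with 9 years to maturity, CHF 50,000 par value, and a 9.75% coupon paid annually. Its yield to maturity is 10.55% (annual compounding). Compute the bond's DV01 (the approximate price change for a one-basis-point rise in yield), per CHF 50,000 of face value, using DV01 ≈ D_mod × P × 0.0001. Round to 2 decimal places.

CHF 27.29

Periodic yield y = 0.1055.
  t   CF        PV=CF/(1+0.1055)^t    t·PV
  1     4,875.00     4,409.7693     4,409.7693
  2     4,875.00     3,988.9365     7,977.8731
  3     4,875.00     3,608.2646    10,824.7938
  4     4,875.00     3,263.9210    13,055.6838
  5     4,875.00     2,952.4387    14,762.1934
  6     4,875.00     2,670.6817    16,024.0905
  7     4,875.00     2,415.8134    16,910.6940
  8     4,875.00     2,185.2677    17,482.1415
  9    54,875.00    22,250.8093   200,257.2834
  Σ                 47,745.9022   301,704.5229
P = 47,745.9022; D_Mac = 6.31896 yrs; D_mod = 5.71593 yrs.
DV01 ≈ 5.71593 × 47,745.9022 × 0.0001 = 27.291228.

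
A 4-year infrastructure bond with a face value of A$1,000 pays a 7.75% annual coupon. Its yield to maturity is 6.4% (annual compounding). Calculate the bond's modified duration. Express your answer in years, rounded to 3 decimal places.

Periodic yield y = 0.064. First find Macaulay duration:
  t   CF        PV=CF/(1+0.064)^t    t·PV
  1        77.50        72.8383        72.8383
  2        77.50        68.4571       136.9142
  3        77.50        64.3394       193.0181
  4     1,077.50       840.7188     3,362.8753
  Σ                  1,046.3536     3,765.6459
P = 1,046.3536; Macaulay duration = 3,765.6459 / 1,046.3536 = 3.59883 years.
Modified duration = D_Mac / (1 + y) = 3.59883 / 1.064 = 3.38236 years.

3.382 years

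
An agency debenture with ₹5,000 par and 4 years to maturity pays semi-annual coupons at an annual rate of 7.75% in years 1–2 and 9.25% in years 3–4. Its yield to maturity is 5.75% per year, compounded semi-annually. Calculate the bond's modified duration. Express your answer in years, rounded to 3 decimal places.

3.429 years

Periodic yield y = 0.02875. First find Macaulay duration:
  t   CF        PV=CF/(1+0.02875)^t    t·PV
  1       193.75       188.3354       188.3354
  2       193.75       183.0720       366.1441
  3       193.75       177.9558       533.8674
  4       193.75       172.9826       691.9302
  5       231.25       200.6931     1,003.4656
  6       231.25       195.0844     1,170.5067
  7       231.25       189.6325     1,327.4276
  8     5,231.25     4,169.9101    33,359.2806
  Σ                  5,477.6659    38,640.9576
P = 5,477.6659; Macaulay duration = 38,640.9576 / 5,477.6659 = 7.05427 half-year periods = 3.52714 years.
Modified duration = D_Mac / (1 + y) = 3.52714 / 1.02875 = 3.42857 years.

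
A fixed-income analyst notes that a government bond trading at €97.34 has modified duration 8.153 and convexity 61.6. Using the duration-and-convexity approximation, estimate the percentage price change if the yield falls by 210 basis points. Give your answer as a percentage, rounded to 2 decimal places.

+18.48%

Duration effect: -D_mod·Δy = -8.153 × (-0.021) = +0.171213
Convexity effect: ½·C·(Δy)² = 0.5 × 61.6 × (-0.021)² = +0.0135828
ΔP/P ≈ +0.171213 + 0.0135828 = +0.1847958
= +18.47958%.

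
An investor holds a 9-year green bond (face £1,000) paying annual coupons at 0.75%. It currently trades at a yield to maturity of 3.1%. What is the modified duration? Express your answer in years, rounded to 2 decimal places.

Periodic yield y = 0.031. First find Macaulay duration:
  t   CF        PV=CF/(1+0.031)^t    t·PV
  1         7.50         7.2745         7.2745
  2         7.50         7.0558        14.1115
  3         7.50         6.8436        20.5308
  4         7.50         6.6378        26.5513
  5         7.50         6.4383        32.1913
  6         7.50         6.2447        37.4680
  7         7.50         6.0569        42.3983
  8         7.50         5.8748        46.9983
  9     1,007.50       765.4504     6,889.0538
  Σ                    817.8767     7,116.5779
P = 817.8767; Macaulay duration = 7,116.5779 / 817.8767 = 8.70128 years.
Modified duration = D_Mac / (1 + y) = 8.70128 / 1.031 = 8.43965 years.

8.44 years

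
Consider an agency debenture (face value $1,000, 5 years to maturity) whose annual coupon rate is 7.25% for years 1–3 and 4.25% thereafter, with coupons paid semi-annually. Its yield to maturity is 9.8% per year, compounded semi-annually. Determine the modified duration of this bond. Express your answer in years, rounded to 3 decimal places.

4.039 years

Periodic yield y = 0.049. First find Macaulay duration:
  t   CF        PV=CF/(1+0.049)^t    t·PV
  1        36.25        34.5567        34.5567
  2        36.25        32.9425        65.8851
  3        36.25        31.4038        94.2113
  4        36.25        29.9368       119.7474
  5        36.25        28.5385       142.6923
  6        36.25        27.2054       163.2324
  7        21.25        15.2030       106.4213
  8        21.25        14.4929       115.9431
  9        21.25        13.8159       124.3432
  10    1,021.25       632.9613     6,329.6134
  Σ                    861.0569     7,296.6462
P = 861.0569; Macaulay duration = 7,296.6462 / 861.0569 = 8.47406 half-year periods = 4.23703 years.
Modified duration = D_Mac / (1 + y) = 4.23703 / 1.049 = 4.03911 years.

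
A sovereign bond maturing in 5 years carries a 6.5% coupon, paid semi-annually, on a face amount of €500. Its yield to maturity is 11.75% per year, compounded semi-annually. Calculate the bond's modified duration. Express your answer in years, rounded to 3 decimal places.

Periodic yield y = 0.05875. First find Macaulay duration:
  t   CF        PV=CF/(1+0.05875)^t    t·PV
  1        16.25        15.3483        15.3483
  2        16.25        14.4966        28.9932
  3        16.25        13.6922        41.0766
  4        16.25        12.9324        51.7297
  5        16.25        12.2148        61.0740
  6        16.25        11.5370        69.2220
  7        16.25        10.8968        76.2777
  8        16.25        10.2921        82.3372
  9        16.25         9.7210        87.4893
  10      516.25       291.6929     2,916.9288
  Σ                    402.8242     3,430.4767
P = 402.8242; Macaulay duration = 3,430.4767 / 402.8242 = 8.51606 half-year periods = 4.25803 years.
Modified duration = D_Mac / (1 + y) = 4.25803 / 1.05875 = 4.02175 years.

4.022 years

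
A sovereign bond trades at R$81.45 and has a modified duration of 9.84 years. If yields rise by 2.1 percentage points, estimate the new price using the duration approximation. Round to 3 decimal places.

Duration approximation: ΔP/P ≈ -D_mod · Δy = -9.84 × (+0.021) = -0.206640.
New price ≈ 81.45 × (1 - 0.206640) = 64.619172.

R$64.619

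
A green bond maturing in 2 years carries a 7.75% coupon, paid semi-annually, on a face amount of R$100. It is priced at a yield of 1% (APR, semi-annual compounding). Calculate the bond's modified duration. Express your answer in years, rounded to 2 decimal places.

Periodic yield y = 0.005. First find Macaulay duration:
  t   CF        PV=CF/(1+0.005)^t    t·PV
  1        3.875         3.8557         3.8557
  2        3.875         3.8365         7.6731
  3        3.875         3.8175        11.4524
  4      103.875       101.8232       407.2928
  Σ                    113.3329       430.2740
P = 113.3329; Macaulay duration = 430.2740 / 113.3329 = 3.79655 half-year periods = 1.89827 years.
Modified duration = D_Mac / (1 + y) = 1.89827 / 1.005 = 1.88883 years.

1.89 years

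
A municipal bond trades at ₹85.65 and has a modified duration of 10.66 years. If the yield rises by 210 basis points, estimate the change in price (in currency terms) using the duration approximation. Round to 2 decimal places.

Duration approximation: ΔP/P ≈ -D_mod · Δy = -10.66 × (+0.021) = -0.223860.
ΔP ≈ 85.65 × (-0.223860) = -19.173609.

-₹19.17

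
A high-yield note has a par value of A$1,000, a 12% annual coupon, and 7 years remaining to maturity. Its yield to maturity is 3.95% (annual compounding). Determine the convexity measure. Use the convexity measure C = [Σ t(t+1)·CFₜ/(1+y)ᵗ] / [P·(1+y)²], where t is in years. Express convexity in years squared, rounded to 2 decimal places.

With y = 0.0395:
  t   CF        PV=CF/(1+0.0395)^t    t·PV        t(t+1)·PV
  1       120.00       115.4401       115.4401         230.8802
  2       120.00       111.0535       222.1070         666.3210
  3       120.00       106.8336       320.5007       1,282.0029
  4       120.00       102.7740       411.0960       2,055.4801
  5       120.00        98.8687       494.3434       2,966.0607
  6       120.00        95.1118       570.6706       3,994.6945
  7     1,120.00       853.9778     5,977.8444      47,822.7553
  Σ                  1,484.0594     8,112.0024      59,018.1947
P = 1,484.0594.
Convexity = Σ t(t+1)·PV / [P·(1+y)²] = 59,018.1947 / (1,484.0594 × 1.080560) = 36.80320.

36.80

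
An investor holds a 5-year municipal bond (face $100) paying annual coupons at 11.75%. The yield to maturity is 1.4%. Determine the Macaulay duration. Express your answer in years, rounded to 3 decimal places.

Periodic yield y = 0.014. Discount each cash flow and weight by its year:
  t   CF        PV=CF/(1+0.014)^t    t·PV
  1        11.75        11.5878        11.5878
  2        11.75        11.4278        22.8556
  3        11.75        11.2700        33.8100
  4        11.75        11.1144        44.4576
  5       111.75       104.2456       521.2280
  Σ                    149.6456       633.9390
Price P = Σ PV = 149.6456.
Macaulay duration = Σ(t·PV) / P = 633.9390 / 149.6456 = 4.23627 years.

4.236 years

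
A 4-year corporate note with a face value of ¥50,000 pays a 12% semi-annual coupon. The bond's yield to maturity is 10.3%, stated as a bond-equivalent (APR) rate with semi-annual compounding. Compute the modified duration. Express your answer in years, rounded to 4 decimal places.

Periodic yield y = 0.0515. First find Macaulay duration:
  t   CF        PV=CF/(1+0.0515)^t    t·PV
  1     3,000.00     2,853.0670     2,853.0670
  2     3,000.00     2,713.3305     5,426.6611
  3     3,000.00     2,580.4380     7,741.3139
  4     3,000.00     2,454.0542     9,816.2167
  5     3,000.00     2,333.8604    11,669.3019
  6     3,000.00     2,219.5534    13,317.3202
  7     3,000.00     2,110.8449    14,775.9140
  8    53,000.00    35,465.1379   283,721.1036
  Σ                 52,730.2863   349,320.8984
P = 52,730.2863; Macaulay duration = 349,320.8984 / 52,730.2863 = 6.62467 half-year periods = 3.31234 years.
Modified duration = D_Mac / (1 + y) = 3.31234 / 1.0515 = 3.15011 years.

3.1501 years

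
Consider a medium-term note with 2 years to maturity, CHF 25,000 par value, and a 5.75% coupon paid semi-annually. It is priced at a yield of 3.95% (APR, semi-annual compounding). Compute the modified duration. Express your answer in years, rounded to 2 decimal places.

Periodic yield y = 0.01975. First find Macaulay duration:
  t   CF        PV=CF/(1+0.01975)^t    t·PV
  1       718.75       704.8296       704.8296
  2       718.75       691.1788     1,382.3577
  3       718.75       677.7924     2,033.3773
  4    25,718.75    23,783.4581    95,133.8324
  Σ                 25,857.2590    99,254.3970
P = 25,857.2590; Macaulay duration = 99,254.3970 / 25,857.2590 = 3.83855 half-year periods = 1.91928 years.
Modified duration = D_Mac / (1 + y) = 1.91928 / 1.01975 = 1.88210 years.

1.88 years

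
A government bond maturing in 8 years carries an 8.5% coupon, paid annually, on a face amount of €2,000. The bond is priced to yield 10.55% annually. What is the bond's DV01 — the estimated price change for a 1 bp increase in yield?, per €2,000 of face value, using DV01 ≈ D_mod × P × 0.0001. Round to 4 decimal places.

€0.9688

Periodic yield y = 0.1055.
  t   CF        PV=CF/(1+0.1055)^t    t·PV
  1       170.00       153.7766       153.7766
  2       170.00       139.1014       278.2028
  3       170.00       125.8267       377.4800
  4       170.00       113.8188       455.2751
  5       170.00       102.9568       514.7842
  6       170.00        93.1315       558.7888
  7       170.00        84.2438       589.7063
  8     2,170.00       972.7243     7,781.7943
  Σ                  1,785.5797    10,709.8080
P = 1,785.5797; D_Mac = 5.99794 yrs; D_mod = 5.42555 yrs.
DV01 ≈ 5.42555 × 1,785.5797 × 0.0001 = 0.968775.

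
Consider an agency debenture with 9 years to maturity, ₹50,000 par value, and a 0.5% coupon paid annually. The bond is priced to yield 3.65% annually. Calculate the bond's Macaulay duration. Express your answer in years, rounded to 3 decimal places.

8.790 years

Periodic yield y = 0.0365. Discount each cash flow and weight by its year:
  t   CF        PV=CF/(1+0.0365)^t    t·PV
  1       250.00       241.1963       241.1963
  2       250.00       232.7027       465.4054
  3       250.00       224.5081       673.5244
  4       250.00       216.6022       866.4086
  5       250.00       208.9746     1,044.8729
  6       250.00       201.6156     1,209.6937
  7       250.00       194.5158     1,361.6105
  8       250.00       187.6660     1,501.3279
  9    50,250.00    36,392.5350   327,532.8149
  Σ                 38,100.3163   334,896.8547
Price P = Σ PV = 38,100.3163.
Macaulay duration = Σ(t·PV) / P = 334,896.8547 / 38,100.3163 = 8.78987 years.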